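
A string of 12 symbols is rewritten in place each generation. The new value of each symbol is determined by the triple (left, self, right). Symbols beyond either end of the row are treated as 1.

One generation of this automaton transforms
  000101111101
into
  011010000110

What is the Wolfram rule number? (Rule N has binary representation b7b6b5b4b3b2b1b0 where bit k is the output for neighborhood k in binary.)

99

position 6: 111 → 0  (bit 7 = 0)
position 9: 110 → 1  (bit 6 = 1)
position 4: 101 → 1  (bit 5 = 1)
position 0: 100 → 0  (bit 4 = 0)
position 5: 011 → 0  (bit 3 = 0)
position 3: 010 → 0  (bit 2 = 0)
position 2: 001 → 1  (bit 1 = 1)
position 1: 000 → 1  (bit 0 = 1)
bits b7..b0 = 01100011 = 99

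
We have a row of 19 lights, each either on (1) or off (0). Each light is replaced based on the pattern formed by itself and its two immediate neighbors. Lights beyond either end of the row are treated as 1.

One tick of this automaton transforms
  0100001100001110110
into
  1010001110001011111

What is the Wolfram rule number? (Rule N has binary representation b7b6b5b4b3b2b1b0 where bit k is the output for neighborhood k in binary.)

120

position 13: 111 → 0  (bit 7 = 0)
position 7: 110 → 1  (bit 6 = 1)
position 0: 101 → 1  (bit 5 = 1)
position 2: 100 → 1  (bit 4 = 1)
position 6: 011 → 1  (bit 3 = 1)
position 1: 010 → 0  (bit 2 = 0)
position 5: 001 → 0  (bit 1 = 0)
position 3: 000 → 0  (bit 0 = 0)
bits b7..b0 = 01111000 = 120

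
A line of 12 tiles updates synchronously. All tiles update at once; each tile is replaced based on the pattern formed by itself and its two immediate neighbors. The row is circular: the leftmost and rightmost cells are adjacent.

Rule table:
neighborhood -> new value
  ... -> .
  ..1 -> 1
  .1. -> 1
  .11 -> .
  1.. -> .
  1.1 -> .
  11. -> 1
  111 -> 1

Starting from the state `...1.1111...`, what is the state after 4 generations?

..11..111...
.1.1.1.11...
11.1.1..1...
.1.1.1.11..1

.1.1.1.11..1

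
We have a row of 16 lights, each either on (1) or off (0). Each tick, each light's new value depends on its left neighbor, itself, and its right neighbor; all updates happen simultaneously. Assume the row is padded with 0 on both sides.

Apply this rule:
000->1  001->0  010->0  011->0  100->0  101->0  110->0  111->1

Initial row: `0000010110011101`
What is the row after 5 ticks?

tick 1: 1111000000001000
tick 2: 0110011111100011
tick 3: 0000001111001000
tick 4: 1111100110000011
tick 5: 0111000000111000

0111000000111000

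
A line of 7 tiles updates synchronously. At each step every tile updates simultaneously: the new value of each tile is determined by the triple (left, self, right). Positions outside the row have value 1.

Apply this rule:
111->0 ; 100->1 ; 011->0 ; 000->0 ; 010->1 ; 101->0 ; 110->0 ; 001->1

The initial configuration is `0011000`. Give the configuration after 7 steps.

step 1: 1100101
step 2: 0011100
step 3: 1100011
step 4: 0010100
step 5: 1110111
step 6: 0000000
step 7: 1000001

1000001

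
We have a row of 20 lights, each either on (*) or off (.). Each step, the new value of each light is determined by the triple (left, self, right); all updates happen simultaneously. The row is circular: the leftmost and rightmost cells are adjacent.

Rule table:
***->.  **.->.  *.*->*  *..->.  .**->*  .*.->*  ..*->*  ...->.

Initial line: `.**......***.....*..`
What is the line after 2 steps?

**......**......**..
*......**......**..*

*......**......**..*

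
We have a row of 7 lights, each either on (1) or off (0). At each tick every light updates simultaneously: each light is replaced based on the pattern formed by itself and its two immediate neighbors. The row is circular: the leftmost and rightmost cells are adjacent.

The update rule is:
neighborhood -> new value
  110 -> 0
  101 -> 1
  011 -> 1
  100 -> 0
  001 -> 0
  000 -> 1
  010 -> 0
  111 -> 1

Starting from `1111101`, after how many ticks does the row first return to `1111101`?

7

1111011
1110111
1101111
1011111
0111111
1111110
1111101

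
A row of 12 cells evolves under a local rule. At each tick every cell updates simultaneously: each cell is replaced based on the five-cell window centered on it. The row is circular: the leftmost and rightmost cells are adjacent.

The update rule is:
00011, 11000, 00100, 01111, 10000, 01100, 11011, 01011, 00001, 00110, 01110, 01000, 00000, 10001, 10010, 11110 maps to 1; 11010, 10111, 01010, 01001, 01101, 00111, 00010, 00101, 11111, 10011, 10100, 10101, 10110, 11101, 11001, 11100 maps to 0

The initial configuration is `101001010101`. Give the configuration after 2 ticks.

111011111011

000010000010
111011111011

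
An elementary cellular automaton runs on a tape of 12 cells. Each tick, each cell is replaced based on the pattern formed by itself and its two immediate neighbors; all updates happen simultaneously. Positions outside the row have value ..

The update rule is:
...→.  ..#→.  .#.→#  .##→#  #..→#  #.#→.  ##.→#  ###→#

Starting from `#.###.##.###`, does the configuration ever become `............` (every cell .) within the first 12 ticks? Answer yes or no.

no

tick 1: #.###.##.###  (fixed point — unchanged through tick 12)
tick 12 is #.###.##.###, still not uniform .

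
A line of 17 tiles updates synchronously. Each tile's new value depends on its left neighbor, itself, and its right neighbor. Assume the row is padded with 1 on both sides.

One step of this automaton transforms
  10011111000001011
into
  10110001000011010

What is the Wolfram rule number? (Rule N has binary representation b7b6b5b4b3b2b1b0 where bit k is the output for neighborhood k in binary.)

position 4: 111 → 0  (bit 7 = 0)
position 0: 110 → 1  (bit 6 = 1)
position 14: 101 → 0  (bit 5 = 0)
position 1: 100 → 0  (bit 4 = 0)
position 3: 011 → 1  (bit 3 = 1)
position 13: 010 → 1  (bit 2 = 1)
position 2: 001 → 1  (bit 1 = 1)
position 9: 000 → 0  (bit 0 = 0)
bits b7..b0 = 01001110 = 78

78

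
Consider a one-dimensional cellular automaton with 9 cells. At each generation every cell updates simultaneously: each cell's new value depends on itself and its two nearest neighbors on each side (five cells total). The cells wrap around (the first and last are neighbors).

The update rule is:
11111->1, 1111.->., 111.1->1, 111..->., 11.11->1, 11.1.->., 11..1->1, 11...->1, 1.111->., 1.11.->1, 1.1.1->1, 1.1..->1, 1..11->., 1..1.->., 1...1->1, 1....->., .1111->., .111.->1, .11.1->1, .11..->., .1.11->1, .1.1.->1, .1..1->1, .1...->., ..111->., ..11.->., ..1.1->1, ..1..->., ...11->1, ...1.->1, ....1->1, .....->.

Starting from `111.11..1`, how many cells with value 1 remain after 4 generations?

4

..111.1..
11.11.1..
.1111.11.
....111.1
count of 1: 4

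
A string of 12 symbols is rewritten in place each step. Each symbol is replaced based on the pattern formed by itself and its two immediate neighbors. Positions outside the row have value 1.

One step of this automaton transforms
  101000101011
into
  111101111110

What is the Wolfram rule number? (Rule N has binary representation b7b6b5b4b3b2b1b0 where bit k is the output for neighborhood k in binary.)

position 11: 111 → 0  (bit 7 = 0)
position 0: 110 → 1  (bit 6 = 1)
position 1: 101 → 1  (bit 5 = 1)
position 3: 100 → 1  (bit 4 = 1)
position 10: 011 → 1  (bit 3 = 1)
position 2: 010 → 1  (bit 2 = 1)
position 5: 001 → 1  (bit 1 = 1)
position 4: 000 → 0  (bit 0 = 0)
bits b7..b0 = 01111110 = 126

126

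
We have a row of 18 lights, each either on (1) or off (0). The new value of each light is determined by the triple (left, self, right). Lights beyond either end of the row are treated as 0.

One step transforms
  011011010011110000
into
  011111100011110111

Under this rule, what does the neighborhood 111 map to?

1

At position 11 the neighborhood is 111; the next row has 1 there.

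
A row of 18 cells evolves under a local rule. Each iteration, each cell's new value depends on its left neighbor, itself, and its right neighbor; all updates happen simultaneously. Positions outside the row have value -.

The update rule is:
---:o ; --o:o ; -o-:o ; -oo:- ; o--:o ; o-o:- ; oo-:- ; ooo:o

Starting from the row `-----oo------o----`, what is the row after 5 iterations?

o--ooooo---ooo-ooo

iteration 1: ooooo--ooooooooooo
iteration 2: -ooo-oo-ooooooooo-
iteration 3: o-o------ooooooo-o
iteration 4: o-ooooooo-ooooo--o
iteration 5: o--ooooo---ooo-ooo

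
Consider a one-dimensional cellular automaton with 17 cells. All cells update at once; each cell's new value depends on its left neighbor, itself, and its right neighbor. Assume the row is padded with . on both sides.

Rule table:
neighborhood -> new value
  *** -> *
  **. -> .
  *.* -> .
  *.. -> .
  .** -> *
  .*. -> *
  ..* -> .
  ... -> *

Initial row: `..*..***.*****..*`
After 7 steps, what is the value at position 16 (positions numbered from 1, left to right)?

step 1: *.*..**..****...*
step 2: *.*..*...***..*.*
step 3: *.*..*.*.**...*.*
step 4: *.*..*.*.*..*.*.*
step 5: *.*..*.*.*..*.*.*  (fixed point — unchanged through step 7)
position 16 holds .

.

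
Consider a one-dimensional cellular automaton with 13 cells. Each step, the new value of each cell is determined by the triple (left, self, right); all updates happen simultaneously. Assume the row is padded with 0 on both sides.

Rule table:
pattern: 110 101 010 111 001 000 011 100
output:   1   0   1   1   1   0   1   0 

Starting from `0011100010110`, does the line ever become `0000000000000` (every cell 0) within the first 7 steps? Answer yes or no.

no

step 1: 0111100110110
step 2: 1111101110110
step 3: 1111101110110  (fixed point — unchanged through step 7)
step 7 is 1111101110110, still not uniform 0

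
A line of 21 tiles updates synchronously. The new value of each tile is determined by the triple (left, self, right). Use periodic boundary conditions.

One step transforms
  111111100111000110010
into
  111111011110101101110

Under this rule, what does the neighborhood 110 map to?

0

At position 6 the neighborhood is 110; the next row has 0 there.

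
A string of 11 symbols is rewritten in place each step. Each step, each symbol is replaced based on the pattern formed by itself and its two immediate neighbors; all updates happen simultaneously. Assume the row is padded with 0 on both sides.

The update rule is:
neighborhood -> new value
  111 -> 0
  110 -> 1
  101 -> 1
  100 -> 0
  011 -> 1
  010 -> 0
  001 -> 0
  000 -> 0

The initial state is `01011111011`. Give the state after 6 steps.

00110001111
00110001001
00110000000
00110000000  (fixed point — unchanged through step 6)

00110000000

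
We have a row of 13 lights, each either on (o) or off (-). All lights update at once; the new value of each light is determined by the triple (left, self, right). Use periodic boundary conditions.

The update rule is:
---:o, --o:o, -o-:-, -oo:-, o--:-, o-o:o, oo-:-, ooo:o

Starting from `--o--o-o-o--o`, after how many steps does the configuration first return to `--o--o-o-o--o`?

-o--o-o-o--o-
o--o-o-o--o--
--o-o-o--o--o
-o-o-o--o--o-
o-o-o--o--o--
-o-o--o--o--o
o-o--o--o--o-
-o--o--o--o-o
o--o--o--o-o-
--o--o--o-o-o
-o--o--o-o-o-
o--o--o-o-o--
--o--o-o-o--o

13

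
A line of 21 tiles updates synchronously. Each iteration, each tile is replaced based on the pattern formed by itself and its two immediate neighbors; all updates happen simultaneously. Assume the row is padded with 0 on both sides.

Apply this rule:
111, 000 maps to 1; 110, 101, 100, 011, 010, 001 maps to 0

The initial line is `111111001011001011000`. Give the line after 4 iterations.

001111001111111100000

011110000000000000011
001100111111111111000
100000011111111110011
001111001111111100000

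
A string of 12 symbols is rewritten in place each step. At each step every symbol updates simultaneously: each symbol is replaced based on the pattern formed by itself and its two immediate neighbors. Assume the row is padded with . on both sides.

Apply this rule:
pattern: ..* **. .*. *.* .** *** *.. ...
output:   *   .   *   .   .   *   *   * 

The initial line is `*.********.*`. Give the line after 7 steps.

*.********.*

step 1: *..******..*
step 2: ***.****.***
step 3: .*...**...*.
step 4: *****..*****
step 5: .***.**.***.
step 6: *.*......*.*
step 7: *.********.*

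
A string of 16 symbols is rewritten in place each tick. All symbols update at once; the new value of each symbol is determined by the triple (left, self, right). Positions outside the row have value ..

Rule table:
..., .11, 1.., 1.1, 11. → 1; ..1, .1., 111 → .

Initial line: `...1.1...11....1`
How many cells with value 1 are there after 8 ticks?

11

11..1.11.11111..
111..11111...111
1.11.1...111.1.1
.1111.11.1.11.1.
.1..11111.1111.1
..1.1...111..11.
1..1.11.1.11.111
.1..1111.11111.1
count of 1: 11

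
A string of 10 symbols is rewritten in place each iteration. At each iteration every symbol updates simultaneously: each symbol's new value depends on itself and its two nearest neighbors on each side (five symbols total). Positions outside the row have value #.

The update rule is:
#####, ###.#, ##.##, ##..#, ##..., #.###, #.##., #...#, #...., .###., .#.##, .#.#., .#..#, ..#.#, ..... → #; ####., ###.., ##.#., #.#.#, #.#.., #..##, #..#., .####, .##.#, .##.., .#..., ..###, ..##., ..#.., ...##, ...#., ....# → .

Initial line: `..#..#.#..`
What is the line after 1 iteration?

#..#.##.#.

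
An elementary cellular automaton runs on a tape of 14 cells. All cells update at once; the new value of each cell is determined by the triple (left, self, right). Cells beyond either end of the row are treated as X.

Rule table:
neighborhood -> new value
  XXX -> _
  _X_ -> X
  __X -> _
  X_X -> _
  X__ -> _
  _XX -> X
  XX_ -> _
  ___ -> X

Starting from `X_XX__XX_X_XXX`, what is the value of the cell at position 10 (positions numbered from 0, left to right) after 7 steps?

__X___X__X_X__
__X_X_X__X_X__
__X_X_X__X_X__  (fixed point — unchanged through step 7)
position 10 holds _

_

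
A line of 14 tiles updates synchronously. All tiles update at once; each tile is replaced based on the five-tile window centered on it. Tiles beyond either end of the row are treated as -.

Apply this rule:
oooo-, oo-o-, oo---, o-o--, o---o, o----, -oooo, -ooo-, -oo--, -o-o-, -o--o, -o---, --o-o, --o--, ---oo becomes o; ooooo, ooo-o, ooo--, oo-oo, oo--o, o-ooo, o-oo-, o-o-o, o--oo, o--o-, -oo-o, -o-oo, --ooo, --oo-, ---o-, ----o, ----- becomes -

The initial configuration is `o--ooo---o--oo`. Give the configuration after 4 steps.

o----o-ooo--oo

oo--o-oo-oo--o
-o--o-----o--o
-oo-ooo---oo-o
o----o-ooo--oo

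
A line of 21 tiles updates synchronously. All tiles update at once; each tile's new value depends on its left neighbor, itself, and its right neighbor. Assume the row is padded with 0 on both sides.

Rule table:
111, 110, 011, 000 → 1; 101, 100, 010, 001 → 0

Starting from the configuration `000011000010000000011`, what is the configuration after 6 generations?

generation 1: 111011011000111111011
generation 2: 111011011010111111011
generation 3: 111011011000111111011  (repeats generation 1; period 2)
generation 6: 111011011010111111011

111011011010111111011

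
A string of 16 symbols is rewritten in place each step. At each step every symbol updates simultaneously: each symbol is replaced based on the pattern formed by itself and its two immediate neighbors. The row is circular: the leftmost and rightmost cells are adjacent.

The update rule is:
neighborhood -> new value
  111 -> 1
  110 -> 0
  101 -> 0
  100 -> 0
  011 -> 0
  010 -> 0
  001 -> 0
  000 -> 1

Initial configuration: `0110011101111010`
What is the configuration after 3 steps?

0000001000110000
1111100010000111
1111001000110011

1111001000110011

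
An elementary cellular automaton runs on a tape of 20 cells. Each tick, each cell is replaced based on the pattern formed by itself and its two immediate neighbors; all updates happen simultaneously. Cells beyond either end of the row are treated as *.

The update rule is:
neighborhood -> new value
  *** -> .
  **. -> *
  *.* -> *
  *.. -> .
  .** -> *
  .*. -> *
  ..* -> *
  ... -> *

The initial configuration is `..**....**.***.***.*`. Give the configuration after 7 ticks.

.*****...***.*****..

tick 1: .***.*******.***.***
tick 2: **.***.....***.***..
tick 3: .***.*.*****.***.*.*
tick 4: **.*****...***.*****
tick 5: .***...*.***.***....
tick 6: **.*.*****.***.*.***
tick 7: .*****...***.*****..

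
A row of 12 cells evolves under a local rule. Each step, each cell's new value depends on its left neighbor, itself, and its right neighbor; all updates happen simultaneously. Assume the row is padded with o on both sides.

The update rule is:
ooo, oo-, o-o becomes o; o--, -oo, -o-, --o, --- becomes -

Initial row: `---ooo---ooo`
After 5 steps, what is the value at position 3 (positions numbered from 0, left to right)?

step 1: ----oo----oo
step 2: -----o-----o
step 3: ------------
step 4: ------------  (fixed point — unchanged through step 5)
position 3 holds -

-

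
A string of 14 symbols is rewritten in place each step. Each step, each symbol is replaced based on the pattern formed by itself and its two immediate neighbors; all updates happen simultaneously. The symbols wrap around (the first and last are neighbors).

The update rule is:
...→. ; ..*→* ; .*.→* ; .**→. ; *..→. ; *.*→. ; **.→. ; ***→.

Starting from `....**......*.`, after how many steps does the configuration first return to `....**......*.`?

14

...*.......**.
..**......*...
.*.......**...
**......*.....
.......**....*
......*.....**
.....**....*..
....*.....**..
...**....*....
..*.....**....
.**....*......
*.....**......
*....*.......*
....**......*.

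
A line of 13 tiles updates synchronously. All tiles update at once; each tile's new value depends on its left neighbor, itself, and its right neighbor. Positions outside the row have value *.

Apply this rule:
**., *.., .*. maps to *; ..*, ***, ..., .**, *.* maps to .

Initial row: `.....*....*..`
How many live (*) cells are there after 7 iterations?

*....**...**.
**....**...*.
.**....**..*.
..**....**.*.
*..**....*.*.
**..**...*.*.
.**..**..*.*.
count of *: 6

6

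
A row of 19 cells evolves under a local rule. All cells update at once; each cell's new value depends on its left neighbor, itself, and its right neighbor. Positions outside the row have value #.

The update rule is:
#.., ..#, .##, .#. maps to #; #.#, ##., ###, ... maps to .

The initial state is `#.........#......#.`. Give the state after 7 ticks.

.#.......###....##.
.##.....##..#..##..
.#.#...##.######.##
.#.##.##..#......#.
.#.#..#.####....##.
.#.####.#...#..##..
.#.#....##.#####.##

.#.#....##.#####.##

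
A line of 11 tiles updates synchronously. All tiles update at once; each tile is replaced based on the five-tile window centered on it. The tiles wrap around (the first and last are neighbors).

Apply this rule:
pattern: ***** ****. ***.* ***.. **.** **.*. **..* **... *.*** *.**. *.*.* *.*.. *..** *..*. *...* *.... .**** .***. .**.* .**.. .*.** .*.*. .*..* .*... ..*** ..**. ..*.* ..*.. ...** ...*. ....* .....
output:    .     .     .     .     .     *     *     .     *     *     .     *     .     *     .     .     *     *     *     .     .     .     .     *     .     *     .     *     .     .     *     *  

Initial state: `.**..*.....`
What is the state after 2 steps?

.*.****.***
*..**...**.

*..**...**.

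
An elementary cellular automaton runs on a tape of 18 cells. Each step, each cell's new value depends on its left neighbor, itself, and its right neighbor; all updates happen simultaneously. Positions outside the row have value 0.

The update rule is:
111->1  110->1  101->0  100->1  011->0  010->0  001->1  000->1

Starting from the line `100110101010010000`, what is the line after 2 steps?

101001111110100111

step 1: 011010000001101111
step 2: 101001111110100111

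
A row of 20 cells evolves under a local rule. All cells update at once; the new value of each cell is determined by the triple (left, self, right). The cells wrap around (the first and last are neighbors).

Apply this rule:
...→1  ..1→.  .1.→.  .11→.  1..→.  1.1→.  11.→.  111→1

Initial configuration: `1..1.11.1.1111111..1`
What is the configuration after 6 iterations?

.11111..1111...1111.

...........11111....
1111111111..111..111
111111111....1....11
11111111..11...11..1
1111111......1......
.11111..1111...1111.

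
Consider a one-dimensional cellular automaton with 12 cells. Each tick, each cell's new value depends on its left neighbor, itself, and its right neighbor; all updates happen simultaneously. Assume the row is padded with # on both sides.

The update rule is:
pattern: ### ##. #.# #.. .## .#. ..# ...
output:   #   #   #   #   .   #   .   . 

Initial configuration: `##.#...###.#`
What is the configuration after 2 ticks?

######...###

#####...###.
######...###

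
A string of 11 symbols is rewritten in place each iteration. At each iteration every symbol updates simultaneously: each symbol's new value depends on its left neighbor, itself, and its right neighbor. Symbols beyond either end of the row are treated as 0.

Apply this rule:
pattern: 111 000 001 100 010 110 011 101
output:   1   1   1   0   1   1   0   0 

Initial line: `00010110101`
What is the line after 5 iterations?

11110010101
01110110101
10110010101
10010110101
10110010101

10110010101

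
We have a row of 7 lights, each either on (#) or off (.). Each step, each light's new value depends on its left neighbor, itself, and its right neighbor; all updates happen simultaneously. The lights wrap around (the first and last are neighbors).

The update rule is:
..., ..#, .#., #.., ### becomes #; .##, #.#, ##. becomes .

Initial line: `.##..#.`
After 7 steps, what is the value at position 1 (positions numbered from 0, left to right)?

#..####
.##.###
.....#.
#######
#######  (fixed point — unchanged through step 7)
position 1 holds #

#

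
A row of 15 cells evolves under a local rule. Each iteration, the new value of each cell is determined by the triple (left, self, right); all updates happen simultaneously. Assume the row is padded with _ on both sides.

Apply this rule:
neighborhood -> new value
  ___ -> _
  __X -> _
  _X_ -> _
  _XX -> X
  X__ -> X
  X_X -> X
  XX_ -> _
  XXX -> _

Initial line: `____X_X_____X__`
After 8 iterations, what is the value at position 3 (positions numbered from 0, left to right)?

_

iteration 1: _____X_X_____X_
iteration 2: ______X_X_____X
iteration 3: _______X_X_____
iteration 4: ________X_X____
iteration 5: _________X_X___
iteration 6: __________X_X__
iteration 7: ___________X_X_
iteration 8: ____________X_X
position 3 holds _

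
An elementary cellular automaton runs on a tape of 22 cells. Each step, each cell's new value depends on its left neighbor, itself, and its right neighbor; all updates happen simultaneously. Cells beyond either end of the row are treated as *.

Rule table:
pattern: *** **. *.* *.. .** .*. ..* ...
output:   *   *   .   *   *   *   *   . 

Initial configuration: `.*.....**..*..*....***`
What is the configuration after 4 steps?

.**...**********..****
.***.*****************
.***.*****************  (fixed point — unchanged through step 4)

.***.*****************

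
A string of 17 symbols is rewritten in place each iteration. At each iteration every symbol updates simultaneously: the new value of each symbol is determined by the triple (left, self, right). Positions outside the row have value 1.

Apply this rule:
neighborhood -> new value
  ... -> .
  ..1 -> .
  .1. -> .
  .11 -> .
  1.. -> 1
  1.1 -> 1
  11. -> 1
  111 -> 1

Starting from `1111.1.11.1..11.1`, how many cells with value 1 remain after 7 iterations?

iteration 1: 11111.1.11.1..11.
iteration 2: 111111.1.11.1..11
iteration 3: 1111111.1.11.1..1
iteration 4: 11111111.1.11.1..
iteration 5: 111111111.1.11.1.
iteration 6: 1111111111.1.11.1
iteration 7: 11111111111.1.11.
count of 1: 14

14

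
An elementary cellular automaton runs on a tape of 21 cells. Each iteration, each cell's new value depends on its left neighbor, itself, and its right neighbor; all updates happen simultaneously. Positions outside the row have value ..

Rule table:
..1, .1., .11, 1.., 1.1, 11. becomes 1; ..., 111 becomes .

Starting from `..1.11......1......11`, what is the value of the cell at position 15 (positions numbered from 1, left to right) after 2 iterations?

1

.111111....111....111
11....11..11.11..11.1
position 15 holds 1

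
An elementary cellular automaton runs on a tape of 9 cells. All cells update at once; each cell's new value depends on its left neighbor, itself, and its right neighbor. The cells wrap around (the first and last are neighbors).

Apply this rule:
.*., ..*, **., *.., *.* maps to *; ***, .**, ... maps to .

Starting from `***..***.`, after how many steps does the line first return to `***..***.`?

step 1: ..***..**
step 2: **..***.*
step 3: .***..**.
step 4: *..***.**
step 5: ***..**..
step 6: ..***.***
step 7: **..**..*
step 8: .***.***.
step 9: *..**..**
step 10: ***.***..
step 11: ..**..***
step 12: **.***..*
step 13: .**..***.
step 14: *.***..**
step 15: **..***..
step 16: .***..***
step 17: *..***..*
step 18: ***..***.

18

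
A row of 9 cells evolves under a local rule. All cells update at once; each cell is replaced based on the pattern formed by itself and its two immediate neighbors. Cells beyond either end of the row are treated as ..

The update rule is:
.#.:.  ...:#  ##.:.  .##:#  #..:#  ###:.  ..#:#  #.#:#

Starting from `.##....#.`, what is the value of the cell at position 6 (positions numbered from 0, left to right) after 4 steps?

.

step 1: ##.####.#
step 2: #.##...#.
step 3: .##.###.#
step 4: ##.##..#.
position 6 holds .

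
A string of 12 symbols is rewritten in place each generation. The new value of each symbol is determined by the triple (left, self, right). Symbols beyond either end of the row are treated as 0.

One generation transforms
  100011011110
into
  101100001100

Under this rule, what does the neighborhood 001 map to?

1

At position 3 the neighborhood is 001; the next row has 1 there.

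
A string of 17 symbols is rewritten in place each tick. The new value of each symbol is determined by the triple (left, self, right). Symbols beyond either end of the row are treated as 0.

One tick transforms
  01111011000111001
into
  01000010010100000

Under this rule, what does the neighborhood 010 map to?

0

At position 16 the neighborhood is 010; the next row has 0 there.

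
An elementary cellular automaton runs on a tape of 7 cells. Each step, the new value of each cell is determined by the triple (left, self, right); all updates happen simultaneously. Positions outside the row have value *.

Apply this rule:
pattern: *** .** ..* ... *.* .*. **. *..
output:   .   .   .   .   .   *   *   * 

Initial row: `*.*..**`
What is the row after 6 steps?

*..*.*.

*.**...
*..**..
**..**.
.**..*.
..**.*.
*..*.*.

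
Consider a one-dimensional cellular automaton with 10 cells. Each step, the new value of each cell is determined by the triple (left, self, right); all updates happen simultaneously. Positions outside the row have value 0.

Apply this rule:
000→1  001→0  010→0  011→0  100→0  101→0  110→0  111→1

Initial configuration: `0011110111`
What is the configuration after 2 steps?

1001100010
0000001000

0000001000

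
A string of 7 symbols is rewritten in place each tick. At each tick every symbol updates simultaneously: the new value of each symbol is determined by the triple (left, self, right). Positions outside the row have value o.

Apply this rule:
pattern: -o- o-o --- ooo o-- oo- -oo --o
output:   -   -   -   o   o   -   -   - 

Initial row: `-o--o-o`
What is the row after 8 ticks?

o--o---

--o----
o--o---
-o--o--
--o--o-
o--o---  (repeats tick 2; period 3)
tick 8: o--o---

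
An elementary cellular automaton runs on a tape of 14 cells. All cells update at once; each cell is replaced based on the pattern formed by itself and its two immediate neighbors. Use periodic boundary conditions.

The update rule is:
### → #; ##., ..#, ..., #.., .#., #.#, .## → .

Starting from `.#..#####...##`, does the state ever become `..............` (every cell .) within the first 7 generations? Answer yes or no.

generation 1: .....###......
generation 2: ......#.......
generation 3: ..............
all cells are . at generation 3

yes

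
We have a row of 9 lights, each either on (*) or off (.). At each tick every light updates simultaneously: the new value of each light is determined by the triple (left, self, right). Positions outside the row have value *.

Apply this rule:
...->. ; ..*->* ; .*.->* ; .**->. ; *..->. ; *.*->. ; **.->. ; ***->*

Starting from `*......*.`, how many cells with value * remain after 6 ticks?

......**.
.....*...
....**..*
...*...*.
..**..**.
.*...*...
count of *: 2

2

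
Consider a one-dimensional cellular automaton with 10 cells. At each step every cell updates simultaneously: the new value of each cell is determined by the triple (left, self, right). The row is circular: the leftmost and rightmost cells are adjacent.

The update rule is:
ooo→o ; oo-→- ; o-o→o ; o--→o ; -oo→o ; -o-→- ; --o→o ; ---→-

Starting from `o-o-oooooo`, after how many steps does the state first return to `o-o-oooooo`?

-o-ooooooo
o-ooooooo-
-ooooooo-o
ooooooo-o-
oooooo-o-o
ooooo-o-oo
oooo-o-ooo
ooo-o-oooo
oo-o-ooooo
o-o-oooooo

10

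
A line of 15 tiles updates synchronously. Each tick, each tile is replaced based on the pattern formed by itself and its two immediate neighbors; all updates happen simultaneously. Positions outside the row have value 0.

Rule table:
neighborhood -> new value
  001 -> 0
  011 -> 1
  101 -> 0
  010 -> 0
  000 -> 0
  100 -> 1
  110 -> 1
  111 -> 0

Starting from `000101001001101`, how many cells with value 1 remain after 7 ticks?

tick 1: 000000100101100
tick 2: 000000010001110
tick 3: 000000001001011
tick 4: 000000000100011
tick 5: 000000000010011
tick 6: 000000000001011
tick 7: 000000000000011
count of 1: 2

2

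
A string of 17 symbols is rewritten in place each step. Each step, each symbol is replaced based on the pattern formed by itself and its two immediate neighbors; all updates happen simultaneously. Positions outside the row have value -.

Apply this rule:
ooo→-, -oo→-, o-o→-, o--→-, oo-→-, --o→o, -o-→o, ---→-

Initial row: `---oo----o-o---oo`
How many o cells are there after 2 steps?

6

--o-----oo-o--o--
-oo----o---o-oo--
count of o: 6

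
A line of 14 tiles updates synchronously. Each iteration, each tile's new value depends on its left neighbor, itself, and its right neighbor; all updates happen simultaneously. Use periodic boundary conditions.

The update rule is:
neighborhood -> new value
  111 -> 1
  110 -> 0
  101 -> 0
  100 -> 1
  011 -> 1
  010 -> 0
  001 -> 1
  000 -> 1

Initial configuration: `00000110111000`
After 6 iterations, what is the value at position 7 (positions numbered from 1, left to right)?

11111100110111
11111011100111
11110011011111
11101110011111
11001101111111
10111001111111
position 7 holds 0

0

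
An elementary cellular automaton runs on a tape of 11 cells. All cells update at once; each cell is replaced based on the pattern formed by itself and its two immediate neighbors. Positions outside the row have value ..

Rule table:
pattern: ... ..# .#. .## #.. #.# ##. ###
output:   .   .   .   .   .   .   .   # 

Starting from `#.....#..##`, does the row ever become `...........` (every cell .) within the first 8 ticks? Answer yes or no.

...........
all cells are . at tick 1

yes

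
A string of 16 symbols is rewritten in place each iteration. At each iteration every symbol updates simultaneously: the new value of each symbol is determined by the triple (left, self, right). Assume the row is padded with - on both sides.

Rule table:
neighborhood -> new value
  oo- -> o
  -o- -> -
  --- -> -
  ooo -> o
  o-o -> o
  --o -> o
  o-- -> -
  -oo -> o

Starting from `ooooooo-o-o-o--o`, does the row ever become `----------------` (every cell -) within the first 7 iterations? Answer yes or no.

no

oooooooo-o-o--o-
ooooooooo-o--o--
oooooooooo--o---
oooooooooo-o----
ooooooooooo-----
ooooooooooo-----  (fixed point — unchanged through iteration 7)
iteration 7 is ooooooooooo-----, still not uniform -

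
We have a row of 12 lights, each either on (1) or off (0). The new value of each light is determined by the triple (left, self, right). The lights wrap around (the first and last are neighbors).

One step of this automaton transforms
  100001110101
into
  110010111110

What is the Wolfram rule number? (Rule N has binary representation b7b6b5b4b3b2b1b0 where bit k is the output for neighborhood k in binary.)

246

position 6: 111 → 1  (bit 7 = 1)
position 0: 110 → 1  (bit 6 = 1)
position 8: 101 → 1  (bit 5 = 1)
position 1: 100 → 1  (bit 4 = 1)
position 5: 011 → 0  (bit 3 = 0)
position 9: 010 → 1  (bit 2 = 1)
position 4: 001 → 1  (bit 1 = 1)
position 2: 000 → 0  (bit 0 = 0)
bits b7..b0 = 11110110 = 246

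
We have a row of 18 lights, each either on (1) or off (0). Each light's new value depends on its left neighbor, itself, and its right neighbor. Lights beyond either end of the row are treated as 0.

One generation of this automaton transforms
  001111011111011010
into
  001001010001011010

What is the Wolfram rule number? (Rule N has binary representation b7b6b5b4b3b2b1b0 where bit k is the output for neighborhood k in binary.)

76

position 3: 111 → 0  (bit 7 = 0)
position 5: 110 → 1  (bit 6 = 1)
position 6: 101 → 0  (bit 5 = 0)
position 17: 100 → 0  (bit 4 = 0)
position 2: 011 → 1  (bit 3 = 1)
position 16: 010 → 1  (bit 2 = 1)
position 1: 001 → 0  (bit 1 = 0)
position 0: 000 → 0  (bit 0 = 0)
bits b7..b0 = 01001100 = 76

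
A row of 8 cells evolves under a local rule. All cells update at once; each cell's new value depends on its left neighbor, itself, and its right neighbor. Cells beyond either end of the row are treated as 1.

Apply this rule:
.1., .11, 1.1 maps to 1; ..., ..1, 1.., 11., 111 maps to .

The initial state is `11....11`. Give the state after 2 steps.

......11

......1.
......11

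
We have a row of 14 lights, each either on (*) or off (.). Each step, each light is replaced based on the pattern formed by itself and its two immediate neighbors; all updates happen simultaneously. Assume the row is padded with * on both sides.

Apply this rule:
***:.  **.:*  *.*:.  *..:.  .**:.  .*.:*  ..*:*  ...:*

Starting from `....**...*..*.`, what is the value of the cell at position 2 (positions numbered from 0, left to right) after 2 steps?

.***.*.***.**.
...*.*...*..*.
position 2 holds .

.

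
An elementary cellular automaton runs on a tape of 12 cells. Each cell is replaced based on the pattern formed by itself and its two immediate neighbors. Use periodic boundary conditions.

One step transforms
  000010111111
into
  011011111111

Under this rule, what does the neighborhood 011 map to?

1

At position 6 the neighborhood is 011; the next row has 1 there.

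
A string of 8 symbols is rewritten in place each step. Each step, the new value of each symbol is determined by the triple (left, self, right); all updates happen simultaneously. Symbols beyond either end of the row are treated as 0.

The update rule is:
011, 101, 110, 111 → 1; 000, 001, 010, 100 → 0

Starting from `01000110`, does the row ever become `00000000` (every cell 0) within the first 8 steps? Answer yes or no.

00000110
00000110  (fixed point — unchanged through step 8)
step 8 is 00000110, still not uniform 0

no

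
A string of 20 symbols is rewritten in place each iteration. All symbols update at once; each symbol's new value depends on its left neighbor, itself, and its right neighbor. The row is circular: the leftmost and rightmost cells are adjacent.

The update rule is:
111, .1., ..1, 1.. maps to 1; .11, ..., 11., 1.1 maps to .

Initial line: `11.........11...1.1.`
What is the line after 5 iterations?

..1.......1..1.11.1.
.111.....11111....11
..1.1...1.111.1..1..
.11.11.11..1..11111.
1........11111.111.1

1........11111.111.1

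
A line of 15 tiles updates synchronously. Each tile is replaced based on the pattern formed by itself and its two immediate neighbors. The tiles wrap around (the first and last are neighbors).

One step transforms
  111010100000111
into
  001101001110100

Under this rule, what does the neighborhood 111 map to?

0

At position 0 the neighborhood is 111; the next row has 0 there.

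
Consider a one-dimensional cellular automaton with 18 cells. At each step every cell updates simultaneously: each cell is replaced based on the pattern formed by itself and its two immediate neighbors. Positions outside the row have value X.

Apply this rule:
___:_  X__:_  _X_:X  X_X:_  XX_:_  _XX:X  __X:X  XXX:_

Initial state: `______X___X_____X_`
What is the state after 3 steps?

_____XX__XX____XX_
____XX__XX____XX__
___XX__XX____XX__X

___XX__XX____XX__X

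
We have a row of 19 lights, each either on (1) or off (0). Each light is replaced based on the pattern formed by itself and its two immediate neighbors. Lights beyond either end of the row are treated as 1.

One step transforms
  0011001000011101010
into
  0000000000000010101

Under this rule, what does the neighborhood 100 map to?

0

At position 0 the neighborhood is 100; the next row has 0 there.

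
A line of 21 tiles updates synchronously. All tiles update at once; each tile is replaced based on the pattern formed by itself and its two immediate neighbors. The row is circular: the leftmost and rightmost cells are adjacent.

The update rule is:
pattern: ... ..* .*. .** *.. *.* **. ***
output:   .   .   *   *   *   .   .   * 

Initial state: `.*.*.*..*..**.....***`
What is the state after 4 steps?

.*.*.*..*..*.*.**.*.*

.*.*.**.**.*.*....**.
.*.*.*..*..*.**...*.*
.*.*.**.**.*.*.*..*.*
.*.*.*..*..*.*.**.*.*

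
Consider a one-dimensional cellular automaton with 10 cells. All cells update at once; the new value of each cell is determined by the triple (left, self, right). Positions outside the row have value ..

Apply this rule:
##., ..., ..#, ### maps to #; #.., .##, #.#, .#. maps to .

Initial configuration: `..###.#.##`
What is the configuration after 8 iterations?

##.##....#
.#..#.###.
#..#...##.
..#..##.#.
##..#.#...
.#.#....##
#....###.#
..###.##..

..###.##..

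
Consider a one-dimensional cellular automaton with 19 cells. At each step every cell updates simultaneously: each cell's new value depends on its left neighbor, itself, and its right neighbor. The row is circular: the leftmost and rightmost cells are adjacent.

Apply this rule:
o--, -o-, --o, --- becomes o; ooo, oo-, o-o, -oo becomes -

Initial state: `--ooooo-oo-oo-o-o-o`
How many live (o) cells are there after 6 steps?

14

oo------------o-o-o
--ooooooooooooo-o--
oo--------------ooo
--oooooooooooooo---
oo--------------ooo  (repeats step 3; period 2)
step 6: --oooooooooooooo---
count of o: 14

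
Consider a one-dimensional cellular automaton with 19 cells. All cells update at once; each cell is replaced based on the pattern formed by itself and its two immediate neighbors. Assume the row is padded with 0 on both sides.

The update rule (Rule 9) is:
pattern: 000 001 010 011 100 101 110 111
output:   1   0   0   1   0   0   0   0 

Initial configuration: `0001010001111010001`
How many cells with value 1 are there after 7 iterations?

iteration 1: 1100000101000000100
iteration 2: 1001110000011110001
iteration 3: 0001000111010000100
iteration 4: 1100010100000110001
iteration 5: 1001000001110100100
iteration 6: 0000011101000000001
iteration 7: 1111010000011111100
count of 1: 11

11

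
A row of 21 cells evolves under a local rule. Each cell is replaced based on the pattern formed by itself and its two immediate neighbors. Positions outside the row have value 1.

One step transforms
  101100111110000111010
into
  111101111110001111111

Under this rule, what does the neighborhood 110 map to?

1

At position 0 the neighborhood is 110; the next row has 1 there.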